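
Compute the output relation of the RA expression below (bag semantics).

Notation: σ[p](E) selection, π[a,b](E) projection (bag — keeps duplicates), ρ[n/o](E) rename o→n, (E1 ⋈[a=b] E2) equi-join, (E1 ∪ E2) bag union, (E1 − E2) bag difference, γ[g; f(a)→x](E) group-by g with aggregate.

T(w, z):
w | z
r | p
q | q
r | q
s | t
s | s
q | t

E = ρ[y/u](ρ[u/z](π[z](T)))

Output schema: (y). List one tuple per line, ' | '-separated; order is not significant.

Per-node cardinality:
  T → 6
  π[z](T) → 6
  ρ[u/z](π[z](T)) → 6
  ρ[y/u](ρ[u/z](π[z](T))) → 6

== RESULT ==
y
p
q
q
s
t
t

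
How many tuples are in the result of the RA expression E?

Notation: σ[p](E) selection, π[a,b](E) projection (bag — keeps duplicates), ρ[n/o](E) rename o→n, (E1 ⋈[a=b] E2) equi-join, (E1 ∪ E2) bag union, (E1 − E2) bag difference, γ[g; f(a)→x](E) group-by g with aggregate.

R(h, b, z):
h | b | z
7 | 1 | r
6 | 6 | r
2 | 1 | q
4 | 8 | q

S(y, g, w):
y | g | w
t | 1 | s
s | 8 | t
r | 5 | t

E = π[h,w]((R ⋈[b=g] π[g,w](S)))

Subexpression sizes:
  R → 4
  S → 3
  π[g,w](S) → 3
  (R ⋈[b=g] π[g,w](S)) → 3
  π[h,w]((R ⋈[b=g] π[g,w](S))) → 3

|E| = 3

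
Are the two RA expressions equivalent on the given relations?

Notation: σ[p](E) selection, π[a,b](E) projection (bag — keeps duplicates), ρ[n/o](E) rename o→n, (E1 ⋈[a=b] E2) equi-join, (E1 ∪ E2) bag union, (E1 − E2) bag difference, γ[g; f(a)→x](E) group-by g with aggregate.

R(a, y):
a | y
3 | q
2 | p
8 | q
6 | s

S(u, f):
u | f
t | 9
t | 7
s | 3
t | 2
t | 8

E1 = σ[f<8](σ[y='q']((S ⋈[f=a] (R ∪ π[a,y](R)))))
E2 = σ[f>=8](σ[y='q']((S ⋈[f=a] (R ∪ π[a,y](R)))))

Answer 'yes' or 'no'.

E1 subexpression sizes:
  S → 5
  R → 4
  R → 4
  π[a,y](R) → 4
  (R ∪ π[a,y](R)) → 8
  (S ⋈[f=a] (R ∪ π[a,y](R))) → 6
  σ[y='q']((S ⋈[f=a] (R ∪ π[a,y](R)))) → 4
  σ[f<8](σ[y='q']((S ⋈[f=a] (R ∪ π[a,y](R))))) → 2
E2 subexpression sizes:
  S → 5
  R → 4
  R → 4
  π[a,y](R) → 4
  (R ∪ π[a,y](R)) → 8
  (S ⋈[f=a] (R ∪ π[a,y](R))) → 6
  σ[y='q']((S ⋈[f=a] (R ∪ π[a,y](R)))) → 4
  σ[f>=8](σ[y='q']((S ⋈[f=a] (R ∪ π[a,y](R))))) → 2

E1 result:
u | f | a | y
s | 3 | 3 | q
s | 3 | 3 | q
E2 result:
u | f | a | y
t | 8 | 8 | q
t | 8 | 8 | q
Witness: ('s', 3, 3, 'q') appears 2× in E1 but 0× in E2.

no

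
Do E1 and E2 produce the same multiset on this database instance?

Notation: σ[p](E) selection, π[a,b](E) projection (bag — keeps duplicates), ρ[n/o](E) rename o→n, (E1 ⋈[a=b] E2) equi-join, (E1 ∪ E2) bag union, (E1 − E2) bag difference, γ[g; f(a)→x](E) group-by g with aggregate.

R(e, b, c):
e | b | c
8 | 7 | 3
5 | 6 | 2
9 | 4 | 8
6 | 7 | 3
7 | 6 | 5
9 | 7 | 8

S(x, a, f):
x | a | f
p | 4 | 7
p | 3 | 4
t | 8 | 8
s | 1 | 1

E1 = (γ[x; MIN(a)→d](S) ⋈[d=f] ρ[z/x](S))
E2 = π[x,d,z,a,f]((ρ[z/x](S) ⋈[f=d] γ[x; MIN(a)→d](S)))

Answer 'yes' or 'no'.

E1 subexpression sizes:
  S → 4
  γ[x; MIN(a)→d](S) → 3
  S → 4
  ρ[z/x](S) → 4
  (γ[x; MIN(a)→d](S) ⋈[d=f] ρ[z/x](S)) → 2
E2 subexpression sizes:
  S → 4
  ρ[z/x](S) → 4
  S → 4
  γ[x; MIN(a)→d](S) → 3
  (ρ[z/x](S) ⋈[f=d] γ[x; MIN(a)→d](S)) → 2
  π[x,d,z,a,f]((ρ[z/x](S) ⋈[f=d] γ[x; MIN(a)→d](S))) → 2

E1 and E2 produce the same multiset:
x | d | z | a | f
s | 1 | s | 1 | 1
t | 8 | t | 8 | 8

yes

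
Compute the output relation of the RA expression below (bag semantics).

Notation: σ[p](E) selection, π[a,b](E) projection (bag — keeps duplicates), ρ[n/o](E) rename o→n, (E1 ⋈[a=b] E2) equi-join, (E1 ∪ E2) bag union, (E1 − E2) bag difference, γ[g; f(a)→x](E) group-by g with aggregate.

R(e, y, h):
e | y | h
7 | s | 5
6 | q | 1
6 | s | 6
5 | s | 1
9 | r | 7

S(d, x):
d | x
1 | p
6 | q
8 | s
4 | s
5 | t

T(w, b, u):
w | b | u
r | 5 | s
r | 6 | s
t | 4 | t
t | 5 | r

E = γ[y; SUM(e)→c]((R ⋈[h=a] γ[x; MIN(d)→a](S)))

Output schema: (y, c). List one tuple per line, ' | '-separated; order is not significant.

Per-node cardinality:
  R → 5
  S → 5
  γ[x; MIN(d)→a](S) → 4
  (R ⋈[h=a] γ[x; MIN(d)→a](S)) → 4
  γ[y; SUM(e)→c]((R ⋈[h=a] γ[x; MIN(d)→a](S))) → 2

== RESULT ==
y | c
q | 6
s | 18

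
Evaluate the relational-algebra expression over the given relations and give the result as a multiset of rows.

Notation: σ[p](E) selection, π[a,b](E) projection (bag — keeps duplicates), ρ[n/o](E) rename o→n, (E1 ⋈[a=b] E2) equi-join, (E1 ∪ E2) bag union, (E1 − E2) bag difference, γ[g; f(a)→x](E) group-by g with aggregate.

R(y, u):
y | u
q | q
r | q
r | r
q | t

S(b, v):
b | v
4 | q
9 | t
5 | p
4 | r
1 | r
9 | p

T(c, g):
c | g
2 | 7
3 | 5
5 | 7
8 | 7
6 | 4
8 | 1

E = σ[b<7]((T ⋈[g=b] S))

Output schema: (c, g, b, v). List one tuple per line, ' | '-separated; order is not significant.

Row counts bottom-up:
  T → 6
  S → 6
  (T ⋈[g=b] S) → 4
  σ[b<7]((T ⋈[g=b] S)) → 4

== RESULT ==
c | g | b | v
3 | 5 | 5 | p
6 | 4 | 4 | q
6 | 4 | 4 | r
8 | 1 | 1 | r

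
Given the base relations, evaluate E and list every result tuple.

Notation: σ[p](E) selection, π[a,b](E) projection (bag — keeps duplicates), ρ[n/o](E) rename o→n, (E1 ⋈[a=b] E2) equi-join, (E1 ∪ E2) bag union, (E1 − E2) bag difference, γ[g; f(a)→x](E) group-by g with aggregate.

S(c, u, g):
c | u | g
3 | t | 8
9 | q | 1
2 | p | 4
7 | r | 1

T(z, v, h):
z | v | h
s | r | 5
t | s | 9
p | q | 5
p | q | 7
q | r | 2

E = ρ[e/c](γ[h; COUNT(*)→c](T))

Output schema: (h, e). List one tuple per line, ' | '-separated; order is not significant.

Stepwise |·|:
  T → 5
  γ[h; COUNT(*)→c](T) → 4
  ρ[e/c](γ[h; COUNT(*)→c](T)) → 4

== RESULT ==
h | e
2 | 1
5 | 2
7 | 1
9 | 1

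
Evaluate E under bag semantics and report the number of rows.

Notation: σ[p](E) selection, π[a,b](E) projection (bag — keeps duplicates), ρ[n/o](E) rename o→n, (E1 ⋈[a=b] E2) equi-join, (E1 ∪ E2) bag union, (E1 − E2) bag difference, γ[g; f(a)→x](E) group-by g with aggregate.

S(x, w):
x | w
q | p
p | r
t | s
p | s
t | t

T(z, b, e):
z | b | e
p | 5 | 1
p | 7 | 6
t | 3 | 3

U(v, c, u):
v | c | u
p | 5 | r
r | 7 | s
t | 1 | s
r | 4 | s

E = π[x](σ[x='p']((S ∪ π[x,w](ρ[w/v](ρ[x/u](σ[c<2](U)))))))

Subexpression sizes:
  S → 5
  U → 4
  σ[c<2](U) → 1
  ρ[x/u](σ[c<2](U)) → 1
  ρ[w/v](ρ[x/u](σ[c<2](U))) → 1
  π[x,w](ρ[w/v](ρ[x/u](σ[c<2](U)))) → 1
  (S ∪ π[x,w](ρ[w/v](ρ[x/u](σ[c<2](U))))) → 6
  σ[x='p']((S ∪ π[x,w](ρ[w/v](ρ[x/u](σ[c<2](U)))))) → 2
  π[x](σ[x='p']((S ∪ π[x,w](ρ[w/v](ρ[x/u](σ[c<2](U))))))) → 2

|E| = 2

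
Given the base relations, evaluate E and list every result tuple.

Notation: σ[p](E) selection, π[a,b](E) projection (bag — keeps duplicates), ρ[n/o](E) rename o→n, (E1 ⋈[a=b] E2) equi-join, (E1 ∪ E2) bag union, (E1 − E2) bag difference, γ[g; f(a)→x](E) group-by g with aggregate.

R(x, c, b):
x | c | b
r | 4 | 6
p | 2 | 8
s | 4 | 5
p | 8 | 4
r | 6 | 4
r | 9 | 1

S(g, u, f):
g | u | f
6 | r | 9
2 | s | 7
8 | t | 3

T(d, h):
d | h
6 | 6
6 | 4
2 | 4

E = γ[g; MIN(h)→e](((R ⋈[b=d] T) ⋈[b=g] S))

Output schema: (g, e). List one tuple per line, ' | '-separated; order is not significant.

Row counts bottom-up:
  R → 6
  T → 3
  (R ⋈[b=d] T) → 2
  S → 3
  ((R ⋈[b=d] T) ⋈[b=g] S) → 2
  γ[g; MIN(h)→e](((R ⋈[b=d] T) ⋈[b=g] S)) → 1

== RESULT ==
g | e
6 | 4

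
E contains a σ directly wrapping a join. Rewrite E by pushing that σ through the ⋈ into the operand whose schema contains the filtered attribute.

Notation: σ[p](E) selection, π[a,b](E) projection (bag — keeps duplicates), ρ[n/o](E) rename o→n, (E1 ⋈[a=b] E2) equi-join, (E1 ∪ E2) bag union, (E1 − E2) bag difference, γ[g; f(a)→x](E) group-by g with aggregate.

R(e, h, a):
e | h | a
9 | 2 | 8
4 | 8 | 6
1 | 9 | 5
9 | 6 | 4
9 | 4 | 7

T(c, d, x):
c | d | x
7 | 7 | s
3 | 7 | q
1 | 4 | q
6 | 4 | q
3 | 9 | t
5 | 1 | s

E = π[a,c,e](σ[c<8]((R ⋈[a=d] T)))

σ filters on c, owned by the right side.
E' = π[a,c,e]((R ⋈[a=d] σ[c<8](T)))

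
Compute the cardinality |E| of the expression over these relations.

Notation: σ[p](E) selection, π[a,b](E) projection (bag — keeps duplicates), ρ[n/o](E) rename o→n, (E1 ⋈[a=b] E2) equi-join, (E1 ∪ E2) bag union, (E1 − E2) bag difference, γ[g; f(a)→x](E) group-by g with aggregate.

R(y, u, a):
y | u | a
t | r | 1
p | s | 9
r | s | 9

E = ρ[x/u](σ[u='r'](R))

Subexpression sizes:
  R → 3
  σ[u='r'](R) → 1
  ρ[x/u](σ[u='r'](R)) → 1

|E| = 1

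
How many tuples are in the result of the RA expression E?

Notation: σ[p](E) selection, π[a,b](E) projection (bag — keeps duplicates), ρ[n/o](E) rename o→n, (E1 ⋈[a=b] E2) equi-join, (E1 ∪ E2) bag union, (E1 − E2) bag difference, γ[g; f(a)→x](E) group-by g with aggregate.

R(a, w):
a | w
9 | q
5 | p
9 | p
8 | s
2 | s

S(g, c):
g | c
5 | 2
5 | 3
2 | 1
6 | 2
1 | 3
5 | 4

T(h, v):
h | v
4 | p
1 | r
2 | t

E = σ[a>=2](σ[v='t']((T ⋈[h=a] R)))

Row counts bottom-up:
  T → 3
  R → 5
  (T ⋈[h=a] R) → 1
  σ[v='t']((T ⋈[h=a] R)) → 1
  σ[a>=2](σ[v='t']((T ⋈[h=a] R))) → 1

|E| = 1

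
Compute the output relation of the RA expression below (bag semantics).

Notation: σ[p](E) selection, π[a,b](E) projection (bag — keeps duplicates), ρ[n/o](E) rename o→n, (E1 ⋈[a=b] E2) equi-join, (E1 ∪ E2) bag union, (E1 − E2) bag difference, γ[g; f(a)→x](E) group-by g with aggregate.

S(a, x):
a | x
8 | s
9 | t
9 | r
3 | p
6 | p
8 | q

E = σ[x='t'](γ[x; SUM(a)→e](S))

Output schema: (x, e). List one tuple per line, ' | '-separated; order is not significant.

Subexpression sizes:
  S → 6
  γ[x; SUM(a)→e](S) → 5
  σ[x='t'](γ[x; SUM(a)→e](S)) → 1

== RESULT ==
x | e
t | 9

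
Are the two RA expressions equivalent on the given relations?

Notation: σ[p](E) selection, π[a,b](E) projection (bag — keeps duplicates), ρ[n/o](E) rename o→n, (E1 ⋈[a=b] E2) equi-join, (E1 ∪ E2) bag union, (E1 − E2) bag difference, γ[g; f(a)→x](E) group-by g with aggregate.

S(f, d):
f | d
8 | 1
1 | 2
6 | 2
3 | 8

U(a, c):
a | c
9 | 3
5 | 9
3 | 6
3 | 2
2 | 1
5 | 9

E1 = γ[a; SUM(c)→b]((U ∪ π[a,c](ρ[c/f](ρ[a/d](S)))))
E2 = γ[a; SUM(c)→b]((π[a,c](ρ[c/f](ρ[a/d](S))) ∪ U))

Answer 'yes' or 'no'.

E1 subexpression sizes:
  U → 6
  S → 4
  ρ[a/d](S) → 4
  ρ[c/f](ρ[a/d](S)) → 4
  π[a,c](ρ[c/f](ρ[a/d](S))) → 4
  (U ∪ π[a,c](ρ[c/f](ρ[a/d](S)))) → 10
  γ[a; SUM(c)→b]((U ∪ π[a,c](ρ[c/f](ρ[a/d](S))))) → 6
E2 subexpression sizes:
  S → 4
  ρ[a/d](S) → 4
  ρ[c/f](ρ[a/d](S)) → 4
  π[a,c](ρ[c/f](ρ[a/d](S))) → 4
  U → 6
  (π[a,c](ρ[c/f](ρ[a/d](S))) ∪ U) → 10
  γ[a; SUM(c)→b]((π[a,c](ρ[c/f](ρ[a/d](S))) ∪ U)) → 6

E1 and E2 produce the same multiset:
a | b
1 | 8
2 | 8
3 | 8
5 | 18
8 | 3
9 | 3

yes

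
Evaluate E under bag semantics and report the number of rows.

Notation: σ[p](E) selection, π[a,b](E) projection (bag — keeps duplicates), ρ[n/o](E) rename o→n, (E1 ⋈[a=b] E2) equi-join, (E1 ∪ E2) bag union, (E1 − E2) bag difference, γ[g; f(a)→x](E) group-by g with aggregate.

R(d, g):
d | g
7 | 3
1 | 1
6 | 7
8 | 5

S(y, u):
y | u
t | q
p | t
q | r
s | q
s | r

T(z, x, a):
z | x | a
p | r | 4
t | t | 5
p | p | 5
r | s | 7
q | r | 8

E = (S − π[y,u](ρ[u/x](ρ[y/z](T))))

Per-node cardinality:
  S → 5
  T → 5
  ρ[y/z](T) → 5
  ρ[u/x](ρ[y/z](T)) → 5
  π[y,u](ρ[u/x](ρ[y/z](T))) → 5
  (S − π[y,u](ρ[u/x](ρ[y/z](T)))) → 4

|E| = 4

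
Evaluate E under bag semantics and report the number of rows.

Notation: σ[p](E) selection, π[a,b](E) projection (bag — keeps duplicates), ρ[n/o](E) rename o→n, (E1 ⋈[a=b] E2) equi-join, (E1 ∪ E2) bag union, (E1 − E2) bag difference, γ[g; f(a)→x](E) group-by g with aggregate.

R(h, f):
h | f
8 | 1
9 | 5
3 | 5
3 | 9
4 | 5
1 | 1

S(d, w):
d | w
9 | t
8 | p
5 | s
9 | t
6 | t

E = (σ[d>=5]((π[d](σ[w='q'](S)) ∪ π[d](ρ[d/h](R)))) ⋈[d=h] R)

Row counts bottom-up:
  S → 5
  σ[w='q'](S) → 0
  π[d](σ[w='q'](S)) → 0
  R → 6
  ρ[d/h](R) → 6
  π[d](ρ[d/h](R)) → 6
  (π[d](σ[w='q'](S)) ∪ π[d](ρ[d/h](R))) → 6
  σ[d>=5]((π[d](σ[w='q'](S)) ∪ π[d](ρ[d/h](R)))) → 2
  R → 6
  (σ[d>=5]((π[d](σ[w='q'](S)) ∪ π[d](ρ[d/h](R)))) ⋈[d=h] R) → 2

|E| = 2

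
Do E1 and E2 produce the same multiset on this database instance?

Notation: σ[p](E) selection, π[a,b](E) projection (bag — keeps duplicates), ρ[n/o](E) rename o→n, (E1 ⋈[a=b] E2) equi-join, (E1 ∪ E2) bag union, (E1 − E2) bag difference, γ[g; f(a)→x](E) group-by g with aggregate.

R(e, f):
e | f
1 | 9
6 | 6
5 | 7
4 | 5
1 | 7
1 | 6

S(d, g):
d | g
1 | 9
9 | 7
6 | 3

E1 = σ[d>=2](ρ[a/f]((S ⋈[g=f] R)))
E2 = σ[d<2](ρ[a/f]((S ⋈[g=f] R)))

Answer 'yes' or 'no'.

E1 subexpression sizes:
  S → 3
  R → 6
  (S ⋈[g=f] R) → 3
  ρ[a/f]((S ⋈[g=f] R)) → 3
  σ[d>=2](ρ[a/f]((S ⋈[g=f] R))) → 2
E2 subexpression sizes:
  S → 3
  R → 6
  (S ⋈[g=f] R) → 3
  ρ[a/f]((S ⋈[g=f] R)) → 3
  σ[d<2](ρ[a/f]((S ⋈[g=f] R))) → 1

E1 result:
d | g | e | a
9 | 7 | 1 | 7
9 | 7 | 5 | 7
E2 result:
d | g | e | a
1 | 9 | 1 | 9
Witness: (9, 7, 1, 7) appears 1× in E1 but 0× in E2.

no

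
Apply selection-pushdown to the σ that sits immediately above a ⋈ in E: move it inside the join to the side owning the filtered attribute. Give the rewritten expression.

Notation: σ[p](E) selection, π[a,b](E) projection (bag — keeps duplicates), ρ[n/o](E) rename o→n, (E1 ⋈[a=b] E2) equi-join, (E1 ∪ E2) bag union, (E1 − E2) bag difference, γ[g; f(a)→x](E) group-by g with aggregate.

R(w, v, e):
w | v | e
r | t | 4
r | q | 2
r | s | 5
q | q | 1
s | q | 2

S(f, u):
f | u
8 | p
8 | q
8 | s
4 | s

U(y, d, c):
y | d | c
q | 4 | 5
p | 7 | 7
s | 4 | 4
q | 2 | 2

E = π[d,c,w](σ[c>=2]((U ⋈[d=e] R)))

σ filters on c, owned by the left side.
E' = π[d,c,w]((σ[c>=2](U) ⋈[d=e] R))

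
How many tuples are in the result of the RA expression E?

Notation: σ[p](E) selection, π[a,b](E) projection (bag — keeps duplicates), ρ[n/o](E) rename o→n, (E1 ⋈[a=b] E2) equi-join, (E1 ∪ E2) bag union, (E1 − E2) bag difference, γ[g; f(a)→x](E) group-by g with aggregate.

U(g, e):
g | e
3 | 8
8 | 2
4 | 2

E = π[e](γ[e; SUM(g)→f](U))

Subexpression sizes:
  U → 3
  γ[e; SUM(g)→f](U) → 2
  π[e](γ[e; SUM(g)→f](U)) → 2

|E| = 2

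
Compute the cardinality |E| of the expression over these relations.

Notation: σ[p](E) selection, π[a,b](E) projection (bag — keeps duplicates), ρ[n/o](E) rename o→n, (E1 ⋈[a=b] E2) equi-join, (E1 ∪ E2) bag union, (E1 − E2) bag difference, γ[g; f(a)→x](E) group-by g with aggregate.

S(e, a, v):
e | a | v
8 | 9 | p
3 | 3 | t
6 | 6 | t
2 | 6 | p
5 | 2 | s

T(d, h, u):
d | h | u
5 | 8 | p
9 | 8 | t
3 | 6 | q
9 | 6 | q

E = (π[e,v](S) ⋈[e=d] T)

Stepwise |·|:
  S → 5
  π[e,v](S) → 5
  T → 4
  (π[e,v](S) ⋈[e=d] T) → 2

|E| = 2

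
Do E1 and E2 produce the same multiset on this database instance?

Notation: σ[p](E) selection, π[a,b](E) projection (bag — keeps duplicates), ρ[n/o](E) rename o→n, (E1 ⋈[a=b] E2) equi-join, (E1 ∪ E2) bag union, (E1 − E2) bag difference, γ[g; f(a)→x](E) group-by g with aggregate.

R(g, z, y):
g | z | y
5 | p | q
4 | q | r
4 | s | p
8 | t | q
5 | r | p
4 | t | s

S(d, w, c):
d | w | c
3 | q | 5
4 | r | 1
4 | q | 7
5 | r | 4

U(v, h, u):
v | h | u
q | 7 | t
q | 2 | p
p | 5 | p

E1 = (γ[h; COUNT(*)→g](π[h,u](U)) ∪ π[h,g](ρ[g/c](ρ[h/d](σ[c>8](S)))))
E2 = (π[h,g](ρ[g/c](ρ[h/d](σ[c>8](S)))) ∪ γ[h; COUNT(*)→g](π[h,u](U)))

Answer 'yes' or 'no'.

E1 row counts bottom-up:
  U → 3
  π[h,u](U) → 3
  γ[h; COUNT(*)→g](π[h,u](U)) → 3
  S → 4
  σ[c>8](S) → 0
  ρ[h/d](σ[c>8](S)) → 0
  ρ[g/c](ρ[h/d](σ[c>8](S))) → 0
  π[h,g](ρ[g/c](ρ[h/d](σ[c>8](S)))) → 0
  (γ[h; COUNT(*)→g](π[h,u](U)) ∪ π[h,g](ρ[g/c](ρ[h/d](σ[c>8](S))))) → 3
E2 row counts bottom-up:
  S → 4
  σ[c>8](S) → 0
  ρ[h/d](σ[c>8](S)) → 0
  ρ[g/c](ρ[h/d](σ[c>8](S))) → 0
  π[h,g](ρ[g/c](ρ[h/d](σ[c>8](S)))) → 0
  U → 3
  π[h,u](U) → 3
  γ[h; COUNT(*)→g](π[h,u](U)) → 3
  (π[h,g](ρ[g/c](ρ[h/d](σ[c>8](S)))) ∪ γ[h; COUNT(*)→g](π[h,u](U))) → 3

E1 and E2 produce the same multiset:
h | g
2 | 1
5 | 1
7 | 1

yes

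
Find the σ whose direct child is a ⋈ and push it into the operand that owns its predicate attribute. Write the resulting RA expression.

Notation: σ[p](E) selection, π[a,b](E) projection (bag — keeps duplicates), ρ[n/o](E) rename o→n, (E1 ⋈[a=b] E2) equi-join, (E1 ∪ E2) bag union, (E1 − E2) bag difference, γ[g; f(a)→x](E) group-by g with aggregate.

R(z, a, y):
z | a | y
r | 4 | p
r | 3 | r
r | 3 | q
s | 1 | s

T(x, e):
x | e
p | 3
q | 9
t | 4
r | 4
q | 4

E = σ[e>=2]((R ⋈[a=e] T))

σ filters on e, owned by the right side.
E' = (R ⋈[a=e] σ[e>=2](T))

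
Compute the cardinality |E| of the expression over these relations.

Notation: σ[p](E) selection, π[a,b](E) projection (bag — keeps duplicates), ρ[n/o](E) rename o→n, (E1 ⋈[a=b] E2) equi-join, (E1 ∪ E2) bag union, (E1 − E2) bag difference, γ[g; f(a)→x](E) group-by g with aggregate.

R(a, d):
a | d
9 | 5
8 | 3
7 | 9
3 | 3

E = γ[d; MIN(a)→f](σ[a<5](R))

Subexpression sizes:
  R → 4
  σ[a<5](R) → 1
  γ[d; MIN(a)→f](σ[a<5](R)) → 1

|E| = 1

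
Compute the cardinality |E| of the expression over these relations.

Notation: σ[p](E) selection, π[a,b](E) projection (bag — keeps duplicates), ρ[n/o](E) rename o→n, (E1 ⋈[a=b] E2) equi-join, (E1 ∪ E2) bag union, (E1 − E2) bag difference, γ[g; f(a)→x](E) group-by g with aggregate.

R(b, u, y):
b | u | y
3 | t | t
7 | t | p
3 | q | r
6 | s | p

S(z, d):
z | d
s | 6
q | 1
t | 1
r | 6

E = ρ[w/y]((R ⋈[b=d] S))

Subexpression sizes:
  R → 4
  S → 4
  (R ⋈[b=d] S) → 2
  ρ[w/y]((R ⋈[b=d] S)) → 2

|E| = 2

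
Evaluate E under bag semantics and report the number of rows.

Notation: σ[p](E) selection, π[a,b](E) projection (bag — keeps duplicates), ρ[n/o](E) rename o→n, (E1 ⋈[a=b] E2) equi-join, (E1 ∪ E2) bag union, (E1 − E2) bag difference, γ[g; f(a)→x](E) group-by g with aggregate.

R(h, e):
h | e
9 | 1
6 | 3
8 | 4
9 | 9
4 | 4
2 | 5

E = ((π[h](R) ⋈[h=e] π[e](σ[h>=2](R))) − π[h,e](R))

Row counts bottom-up:
  R → 6
  π[h](R) → 6
  R → 6
  σ[h>=2](R) → 6
  π[e](σ[h>=2](R)) → 6
  (π[h](R) ⋈[h=e] π[e](σ[h>=2](R))) → 4
  R → 6
  π[h,e](R) → 6
  ((π[h](R) ⋈[h=e] π[e](σ[h>=2](R))) − π[h,e](R)) → 2

|E| = 2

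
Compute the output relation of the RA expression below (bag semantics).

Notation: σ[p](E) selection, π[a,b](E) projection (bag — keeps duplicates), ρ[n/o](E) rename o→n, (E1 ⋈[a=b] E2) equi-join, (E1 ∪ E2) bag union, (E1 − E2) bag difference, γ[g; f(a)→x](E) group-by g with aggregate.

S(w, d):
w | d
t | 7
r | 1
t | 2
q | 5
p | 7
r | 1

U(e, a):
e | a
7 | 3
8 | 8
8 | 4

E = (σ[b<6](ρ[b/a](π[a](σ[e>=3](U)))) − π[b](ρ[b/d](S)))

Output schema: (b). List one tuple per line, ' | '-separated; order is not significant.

Row counts bottom-up:
  U → 3
  σ[e>=3](U) → 3
  π[a](σ[e>=3](U)) → 3
  ρ[b/a](π[a](σ[e>=3](U))) → 3
  σ[b<6](ρ[b/a](π[a](σ[e>=3](U)))) → 2
  S → 6
  ρ[b/d](S) → 6
  π[b](ρ[b/d](S)) → 6
  (σ[b<6](ρ[b/a](π[a](σ[e>=3](U)))) − π[b](ρ[b/d](S))) → 2

== RESULT ==
b
3
4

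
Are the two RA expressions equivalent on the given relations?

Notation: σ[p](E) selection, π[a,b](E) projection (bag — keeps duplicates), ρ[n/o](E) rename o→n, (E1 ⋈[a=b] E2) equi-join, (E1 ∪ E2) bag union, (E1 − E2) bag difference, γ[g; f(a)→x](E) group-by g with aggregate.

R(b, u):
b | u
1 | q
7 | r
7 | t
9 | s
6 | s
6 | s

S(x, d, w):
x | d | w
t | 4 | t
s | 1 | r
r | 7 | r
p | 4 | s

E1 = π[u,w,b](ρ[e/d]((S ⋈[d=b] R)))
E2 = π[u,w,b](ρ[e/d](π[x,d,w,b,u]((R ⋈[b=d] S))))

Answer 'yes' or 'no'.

E1 stepwise |·|:
  S → 4
  R → 6
  (S ⋈[d=b] R) → 3
  ρ[e/d]((S ⋈[d=b] R)) → 3
  π[u,w,b](ρ[e/d]((S ⋈[d=b] R))) → 3
E2 stepwise |·|:
  R → 6
  S → 4
  (R ⋈[b=d] S) → 3
  π[x,d,w,b,u]((R ⋈[b=d] S)) → 3
  ρ[e/d](π[x,d,w,b,u]((R ⋈[b=d] S))) → 3
  π[u,w,b](ρ[e/d](π[x,d,w,b,u]((R ⋈[b=d] S)))) → 3

E1 and E2 produce the same multiset:
u | w | b
q | r | 1
r | r | 7
t | r | 7

yes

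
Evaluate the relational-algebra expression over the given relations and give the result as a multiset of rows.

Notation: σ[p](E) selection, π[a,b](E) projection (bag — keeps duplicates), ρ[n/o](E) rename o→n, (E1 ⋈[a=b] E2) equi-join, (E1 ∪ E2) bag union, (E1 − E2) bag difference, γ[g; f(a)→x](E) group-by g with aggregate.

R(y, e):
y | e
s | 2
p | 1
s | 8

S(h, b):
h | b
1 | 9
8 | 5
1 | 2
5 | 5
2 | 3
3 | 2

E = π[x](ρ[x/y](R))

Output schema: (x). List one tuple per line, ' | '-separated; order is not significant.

Subexpression sizes:
  R → 3
  ρ[x/y](R) → 3
  π[x](ρ[x/y](R)) → 3

== RESULT ==
x
p
s
s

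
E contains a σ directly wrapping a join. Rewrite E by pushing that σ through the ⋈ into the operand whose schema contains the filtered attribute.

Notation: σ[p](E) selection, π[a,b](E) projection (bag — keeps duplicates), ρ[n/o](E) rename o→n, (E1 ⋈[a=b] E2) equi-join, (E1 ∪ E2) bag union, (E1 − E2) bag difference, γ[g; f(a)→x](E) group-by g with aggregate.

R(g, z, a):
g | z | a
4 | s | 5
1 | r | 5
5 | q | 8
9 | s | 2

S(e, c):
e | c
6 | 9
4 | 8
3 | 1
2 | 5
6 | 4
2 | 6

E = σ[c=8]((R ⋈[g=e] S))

σ filters on c, owned by the right side.
E' = (R ⋈[g=e] σ[c=8](S))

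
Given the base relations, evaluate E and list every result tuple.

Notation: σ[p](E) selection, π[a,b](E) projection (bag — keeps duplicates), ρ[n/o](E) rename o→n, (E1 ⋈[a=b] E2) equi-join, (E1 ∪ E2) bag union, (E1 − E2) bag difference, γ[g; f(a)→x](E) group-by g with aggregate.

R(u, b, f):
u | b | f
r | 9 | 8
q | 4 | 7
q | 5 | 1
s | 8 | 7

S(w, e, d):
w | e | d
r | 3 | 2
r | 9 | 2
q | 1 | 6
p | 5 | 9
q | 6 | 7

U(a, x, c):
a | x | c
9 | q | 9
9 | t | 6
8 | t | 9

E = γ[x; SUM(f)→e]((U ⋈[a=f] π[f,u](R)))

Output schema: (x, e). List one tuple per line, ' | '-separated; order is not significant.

Stepwise |·|:
  U → 3
  R → 4
  π[f,u](R) → 4
  (U ⋈[a=f] π[f,u](R)) → 1
  γ[x; SUM(f)→e]((U ⋈[a=f] π[f,u](R))) → 1

== RESULT ==
x | e
t | 8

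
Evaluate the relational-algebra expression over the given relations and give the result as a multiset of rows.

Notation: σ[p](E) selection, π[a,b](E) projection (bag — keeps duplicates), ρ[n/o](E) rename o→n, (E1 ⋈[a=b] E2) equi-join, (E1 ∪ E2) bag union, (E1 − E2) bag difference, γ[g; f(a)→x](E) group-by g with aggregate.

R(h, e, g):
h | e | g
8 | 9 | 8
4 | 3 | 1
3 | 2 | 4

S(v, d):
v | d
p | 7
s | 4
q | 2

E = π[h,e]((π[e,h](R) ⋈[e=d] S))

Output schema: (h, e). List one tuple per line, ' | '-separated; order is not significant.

Per-node cardinality:
  R → 3
  π[e,h](R) → 3
  S → 3
  (π[e,h](R) ⋈[e=d] S) → 1
  π[h,e]((π[e,h](R) ⋈[e=d] S)) → 1

== RESULT ==
h | e
3 | 2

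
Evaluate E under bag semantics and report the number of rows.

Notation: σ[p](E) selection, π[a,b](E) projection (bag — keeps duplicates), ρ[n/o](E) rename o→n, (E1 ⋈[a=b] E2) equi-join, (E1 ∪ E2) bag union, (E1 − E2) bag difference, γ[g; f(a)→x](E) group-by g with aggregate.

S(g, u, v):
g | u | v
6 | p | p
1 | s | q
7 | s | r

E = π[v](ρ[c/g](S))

Row counts bottom-up:
  S → 3
  ρ[c/g](S) → 3
  π[v](ρ[c/g](S)) → 3

|E| = 3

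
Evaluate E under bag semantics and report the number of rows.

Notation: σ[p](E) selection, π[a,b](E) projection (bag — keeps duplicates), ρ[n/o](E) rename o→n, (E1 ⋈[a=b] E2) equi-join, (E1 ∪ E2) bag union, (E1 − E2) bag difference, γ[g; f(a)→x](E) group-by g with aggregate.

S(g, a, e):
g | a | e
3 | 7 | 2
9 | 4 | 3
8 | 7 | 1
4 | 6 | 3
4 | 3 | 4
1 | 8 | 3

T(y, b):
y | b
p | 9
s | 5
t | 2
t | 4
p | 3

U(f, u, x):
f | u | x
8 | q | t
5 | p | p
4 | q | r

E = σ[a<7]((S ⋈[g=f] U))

Subexpression sizes:
  S → 6
  U → 3
  (S ⋈[g=f] U) → 3
  σ[a<7]((S ⋈[g=f] U)) → 2

|E| = 2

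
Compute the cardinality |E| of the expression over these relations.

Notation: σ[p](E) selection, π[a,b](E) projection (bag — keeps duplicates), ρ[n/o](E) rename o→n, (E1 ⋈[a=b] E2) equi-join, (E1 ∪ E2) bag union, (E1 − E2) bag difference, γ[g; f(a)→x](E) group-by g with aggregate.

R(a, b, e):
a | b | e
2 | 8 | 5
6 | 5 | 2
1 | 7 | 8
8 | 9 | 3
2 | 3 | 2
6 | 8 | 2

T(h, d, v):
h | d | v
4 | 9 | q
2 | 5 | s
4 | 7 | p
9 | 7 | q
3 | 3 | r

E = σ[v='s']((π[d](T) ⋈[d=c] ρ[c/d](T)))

Row counts bottom-up:
  T → 5
  π[d](T) → 5
  T → 5
  ρ[c/d](T) → 5
  (π[d](T) ⋈[d=c] ρ[c/d](T)) → 7
  σ[v='s']((π[d](T) ⋈[d=c] ρ[c/d](T))) → 1

|E| = 1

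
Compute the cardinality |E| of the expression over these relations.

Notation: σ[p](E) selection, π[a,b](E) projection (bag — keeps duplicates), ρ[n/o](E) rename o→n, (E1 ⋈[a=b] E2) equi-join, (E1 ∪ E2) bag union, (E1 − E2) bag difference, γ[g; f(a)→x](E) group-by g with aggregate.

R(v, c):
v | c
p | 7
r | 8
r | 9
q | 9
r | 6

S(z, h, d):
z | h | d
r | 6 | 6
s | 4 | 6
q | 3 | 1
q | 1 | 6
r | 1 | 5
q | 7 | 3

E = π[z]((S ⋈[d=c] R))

Stepwise |·|:
  S → 6
  R → 5
  (S ⋈[d=c] R) → 3
  π[z]((S ⋈[d=c] R)) → 3

|E| = 3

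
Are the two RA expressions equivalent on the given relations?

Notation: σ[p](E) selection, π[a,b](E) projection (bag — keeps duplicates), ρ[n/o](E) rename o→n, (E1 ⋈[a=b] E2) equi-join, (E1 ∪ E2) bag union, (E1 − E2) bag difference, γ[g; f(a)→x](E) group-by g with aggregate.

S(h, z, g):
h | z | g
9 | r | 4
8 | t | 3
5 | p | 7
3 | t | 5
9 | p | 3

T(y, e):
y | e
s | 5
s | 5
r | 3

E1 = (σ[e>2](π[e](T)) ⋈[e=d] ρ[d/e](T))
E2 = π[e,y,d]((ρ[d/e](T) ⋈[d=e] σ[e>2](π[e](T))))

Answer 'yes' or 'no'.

E1 stepwise |·|:
  T → 3
  π[e](T) → 3
  σ[e>2](π[e](T)) → 3
  T → 3
  ρ[d/e](T) → 3
  (σ[e>2](π[e](T)) ⋈[e=d] ρ[d/e](T)) → 5
E2 stepwise |·|:
  T → 3
  ρ[d/e](T) → 3
  T → 3
  π[e](T) → 3
  σ[e>2](π[e](T)) → 3
  (ρ[d/e](T) ⋈[d=e] σ[e>2](π[e](T))) → 5
  π[e,y,d]((ρ[d/e](T) ⋈[d=e] σ[e>2](π[e](T)))) → 5

E1 and E2 produce the same multiset:
e | y | d
3 | r | 3
5 | s | 5
5 | s | 5
5 | s | 5
5 | s | 5

yes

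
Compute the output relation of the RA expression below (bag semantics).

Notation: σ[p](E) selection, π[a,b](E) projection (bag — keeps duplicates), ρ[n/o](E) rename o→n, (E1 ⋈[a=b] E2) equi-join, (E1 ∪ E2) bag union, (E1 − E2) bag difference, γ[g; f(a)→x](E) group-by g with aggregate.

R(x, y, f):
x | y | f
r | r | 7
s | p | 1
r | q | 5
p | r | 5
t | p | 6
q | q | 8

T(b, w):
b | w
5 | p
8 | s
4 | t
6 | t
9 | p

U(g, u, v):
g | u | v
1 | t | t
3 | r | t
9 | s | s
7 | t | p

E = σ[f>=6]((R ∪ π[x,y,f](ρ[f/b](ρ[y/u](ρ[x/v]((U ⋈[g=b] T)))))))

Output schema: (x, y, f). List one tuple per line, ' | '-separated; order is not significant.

Row counts bottom-up:
  R → 6
  U → 4
  T → 5
  (U ⋈[g=b] T) → 1
  ρ[x/v]((U ⋈[g=b] T)) → 1
  ρ[y/u](ρ[x/v]((U ⋈[g=b] T))) → 1
  ρ[f/b](ρ[y/u](ρ[x/v]((U ⋈[g=b] T)))) → 1
  π[x,y,f](ρ[f/b](ρ[y/u](ρ[x/v]((U ⋈[g=b] T))))) → 1
  (R ∪ π[x,y,f](ρ[f/b](ρ[y/u](ρ[x/v]((U ⋈[g=b] T)))))) → 7
  σ[f>=6]((R ∪ π[x,y,f](ρ[f/b](ρ[y/u](ρ[x/v]((U ⋈[g=b] T))))))) → 4

== RESULT ==
x | y | f
q | q | 8
r | r | 7
s | s | 9
t | p | 6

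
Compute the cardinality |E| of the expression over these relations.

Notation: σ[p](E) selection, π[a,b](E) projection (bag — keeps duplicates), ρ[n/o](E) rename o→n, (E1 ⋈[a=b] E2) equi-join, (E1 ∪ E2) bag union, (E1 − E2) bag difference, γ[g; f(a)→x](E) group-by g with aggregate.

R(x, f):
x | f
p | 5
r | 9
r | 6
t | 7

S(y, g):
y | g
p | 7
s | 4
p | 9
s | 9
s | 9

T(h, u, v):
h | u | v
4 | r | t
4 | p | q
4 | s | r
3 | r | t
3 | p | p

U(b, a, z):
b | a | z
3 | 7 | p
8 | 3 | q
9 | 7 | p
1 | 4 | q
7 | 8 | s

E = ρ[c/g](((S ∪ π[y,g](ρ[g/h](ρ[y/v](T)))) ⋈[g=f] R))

Subexpression sizes:
  S → 5
  T → 5
  ρ[y/v](T) → 5
  ρ[g/h](ρ[y/v](T)) → 5
  π[y,g](ρ[g/h](ρ[y/v](T))) → 5
  (S ∪ π[y,g](ρ[g/h](ρ[y/v](T)))) → 10
  R → 4
  ((S ∪ π[y,g](ρ[g/h](ρ[y/v](T)))) ⋈[g=f] R) → 4
  ρ[c/g](((S ∪ π[y,g](ρ[g/h](ρ[y/v](T)))) ⋈[g=f] R)) → 4

|E| = 4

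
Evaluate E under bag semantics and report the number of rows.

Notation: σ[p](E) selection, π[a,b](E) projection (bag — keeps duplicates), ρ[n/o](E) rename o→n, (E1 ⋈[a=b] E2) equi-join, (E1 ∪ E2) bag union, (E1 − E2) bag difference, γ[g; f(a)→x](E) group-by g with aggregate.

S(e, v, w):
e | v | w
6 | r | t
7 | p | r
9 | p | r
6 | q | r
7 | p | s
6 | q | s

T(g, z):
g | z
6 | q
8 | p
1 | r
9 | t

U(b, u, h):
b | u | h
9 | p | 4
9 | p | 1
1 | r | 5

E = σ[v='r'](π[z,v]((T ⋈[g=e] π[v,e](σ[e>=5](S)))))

Per-node cardinality:
  T → 4
  S → 6
  σ[e>=5](S) → 6
  π[v,e](σ[e>=5](S)) → 6
  (T ⋈[g=e] π[v,e](σ[e>=5](S))) → 4
  π[z,v]((T ⋈[g=e] π[v,e](σ[e>=5](S)))) → 4
  σ[v='r'](π[z,v]((T ⋈[g=e] π[v,e](σ[e>=5](S))))) → 1

|E| = 1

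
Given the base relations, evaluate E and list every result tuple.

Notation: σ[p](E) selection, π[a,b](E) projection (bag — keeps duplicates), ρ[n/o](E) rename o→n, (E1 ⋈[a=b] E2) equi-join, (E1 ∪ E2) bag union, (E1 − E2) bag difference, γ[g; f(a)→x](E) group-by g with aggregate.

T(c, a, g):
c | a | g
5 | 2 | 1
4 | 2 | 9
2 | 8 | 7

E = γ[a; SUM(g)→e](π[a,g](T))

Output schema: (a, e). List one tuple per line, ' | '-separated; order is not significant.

Per-node cardinality:
  T → 3
  π[a,g](T) → 3
  γ[a; SUM(g)→e](π[a,g](T)) → 2

== RESULT ==
a | e
2 | 10
8 | 7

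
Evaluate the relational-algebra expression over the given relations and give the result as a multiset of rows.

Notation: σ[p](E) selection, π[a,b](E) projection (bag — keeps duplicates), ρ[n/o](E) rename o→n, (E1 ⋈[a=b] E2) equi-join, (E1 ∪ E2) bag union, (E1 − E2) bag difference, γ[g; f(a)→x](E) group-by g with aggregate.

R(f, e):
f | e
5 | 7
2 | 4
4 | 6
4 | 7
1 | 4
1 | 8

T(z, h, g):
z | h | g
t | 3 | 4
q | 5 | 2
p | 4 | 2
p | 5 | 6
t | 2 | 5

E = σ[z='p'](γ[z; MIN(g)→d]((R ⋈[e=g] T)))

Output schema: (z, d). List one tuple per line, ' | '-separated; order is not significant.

Per-node cardinality:
  R → 6
  T → 5
  (R ⋈[e=g] T) → 3
  γ[z; MIN(g)→d]((R ⋈[e=g] T)) → 2
  σ[z='p'](γ[z; MIN(g)→d]((R ⋈[e=g] T))) → 1

== RESULT ==
z | d
p | 6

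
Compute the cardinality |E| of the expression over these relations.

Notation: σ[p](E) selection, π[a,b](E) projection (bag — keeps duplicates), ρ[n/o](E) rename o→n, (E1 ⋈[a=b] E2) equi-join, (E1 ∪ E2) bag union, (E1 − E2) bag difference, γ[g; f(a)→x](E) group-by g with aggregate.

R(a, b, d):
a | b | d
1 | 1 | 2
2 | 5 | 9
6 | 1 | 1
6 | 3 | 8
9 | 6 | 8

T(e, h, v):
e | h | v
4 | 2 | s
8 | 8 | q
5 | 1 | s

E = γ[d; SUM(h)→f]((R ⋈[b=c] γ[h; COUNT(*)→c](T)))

Row counts bottom-up:
  R → 5
  T → 3
  γ[h; COUNT(*)→c](T) → 3
  (R ⋈[b=c] γ[h; COUNT(*)→c](T)) → 6
  γ[d; SUM(h)→f]((R ⋈[b=c] γ[h; COUNT(*)→c](T))) → 2

|E| = 2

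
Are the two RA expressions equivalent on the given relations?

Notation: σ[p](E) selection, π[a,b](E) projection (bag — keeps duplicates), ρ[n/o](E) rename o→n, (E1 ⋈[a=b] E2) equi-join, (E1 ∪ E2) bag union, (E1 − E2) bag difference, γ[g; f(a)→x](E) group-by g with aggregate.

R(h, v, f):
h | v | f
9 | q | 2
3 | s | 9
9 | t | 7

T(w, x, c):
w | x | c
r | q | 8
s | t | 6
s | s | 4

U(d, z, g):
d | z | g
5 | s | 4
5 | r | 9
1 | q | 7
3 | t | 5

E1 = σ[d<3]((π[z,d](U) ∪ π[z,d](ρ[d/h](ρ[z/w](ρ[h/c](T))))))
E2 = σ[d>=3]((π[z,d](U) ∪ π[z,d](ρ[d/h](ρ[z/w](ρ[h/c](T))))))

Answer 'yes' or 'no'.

E1 stepwise |·|:
  U → 4
  π[z,d](U) → 4
  T → 3
  ρ[h/c](T) → 3
  ρ[z/w](ρ[h/c](T)) → 3
  ρ[d/h](ρ[z/w](ρ[h/c](T))) → 3
  π[z,d](ρ[d/h](ρ[z/w](ρ[h/c](T)))) → 3
  (π[z,d](U) ∪ π[z,d](ρ[d/h](ρ[z/w](ρ[h/c](T))))) → 7
  σ[d<3]((π[z,d](U) ∪ π[z,d](ρ[d/h](ρ[z/w](ρ[h/c](T)))))) → 1
E2 stepwise |·|:
  U → 4
  π[z,d](U) → 4
  T → 3
  ρ[h/c](T) → 3
  ρ[z/w](ρ[h/c](T)) → 3
  ρ[d/h](ρ[z/w](ρ[h/c](T))) → 3
  π[z,d](ρ[d/h](ρ[z/w](ρ[h/c](T)))) → 3
  (π[z,d](U) ∪ π[z,d](ρ[d/h](ρ[z/w](ρ[h/c](T))))) → 7
  σ[d>=3]((π[z,d](U) ∪ π[z,d](ρ[d/h](ρ[z/w](ρ[h/c](T)))))) → 6

E1 result:
z | d
q | 1
E2 result:
z | d
r | 5
r | 8
s | 4
s | 5
s | 6
t | 3
Witness: ('s', 4) appears 0× in E1 but 1× in E2.

no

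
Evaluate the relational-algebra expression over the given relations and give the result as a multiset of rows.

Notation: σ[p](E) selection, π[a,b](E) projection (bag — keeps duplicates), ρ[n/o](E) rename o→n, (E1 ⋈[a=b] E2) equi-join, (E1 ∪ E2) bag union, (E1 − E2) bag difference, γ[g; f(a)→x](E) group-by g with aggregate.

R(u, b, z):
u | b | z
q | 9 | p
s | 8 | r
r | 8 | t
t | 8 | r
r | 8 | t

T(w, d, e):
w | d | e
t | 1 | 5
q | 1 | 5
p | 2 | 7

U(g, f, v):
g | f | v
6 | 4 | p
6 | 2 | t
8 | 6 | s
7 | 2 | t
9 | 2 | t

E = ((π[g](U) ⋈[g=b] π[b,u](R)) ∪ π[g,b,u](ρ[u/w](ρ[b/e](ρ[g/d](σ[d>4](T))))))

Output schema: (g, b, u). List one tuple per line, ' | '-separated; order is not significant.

Stepwise |·|:
  U → 5
  π[g](U) → 5
  R → 5
  π[b,u](R) → 5
  (π[g](U) ⋈[g=b] π[b,u](R)) → 5
  T → 3
  σ[d>4](T) → 0
  ρ[g/d](σ[d>4](T)) → 0
  ρ[b/e](ρ[g/d](σ[d>4](T))) → 0
  ρ[u/w](ρ[b/e](ρ[g/d](σ[d>4](T)))) → 0
  π[g,b,u](ρ[u/w](ρ[b/e](ρ[g/d](σ[d>4](T))))) → 0
  ((π[g](U) ⋈[g=b] π[b,u](R)) ∪ π[g,b,u](ρ[u/w](ρ[b/e](ρ[g/d](σ[d>4](T)))))) → 5

== RESULT ==
g | b | u
8 | 8 | r
8 | 8 | r
8 | 8 | s
8 | 8 | t
9 | 9 | q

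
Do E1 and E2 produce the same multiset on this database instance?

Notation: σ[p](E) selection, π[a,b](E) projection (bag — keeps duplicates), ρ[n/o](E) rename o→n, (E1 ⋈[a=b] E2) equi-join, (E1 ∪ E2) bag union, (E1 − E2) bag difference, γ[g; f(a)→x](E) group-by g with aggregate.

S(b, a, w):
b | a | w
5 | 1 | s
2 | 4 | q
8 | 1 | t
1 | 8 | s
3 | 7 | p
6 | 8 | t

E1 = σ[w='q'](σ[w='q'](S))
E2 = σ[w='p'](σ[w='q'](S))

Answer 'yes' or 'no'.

E1 row counts bottom-up:
  S → 6
  σ[w='q'](S) → 1
  σ[w='q'](σ[w='q'](S)) → 1
E2 row counts bottom-up:
  S → 6
  σ[w='q'](S) → 1
  σ[w='p'](σ[w='q'](S)) → 0

E1 result:
b | a | w
2 | 4 | q
E2 result:
b | a | w
(0 rows)
Witness: (2, 4, 'q') appears 1× in E1 but 0× in E2.

no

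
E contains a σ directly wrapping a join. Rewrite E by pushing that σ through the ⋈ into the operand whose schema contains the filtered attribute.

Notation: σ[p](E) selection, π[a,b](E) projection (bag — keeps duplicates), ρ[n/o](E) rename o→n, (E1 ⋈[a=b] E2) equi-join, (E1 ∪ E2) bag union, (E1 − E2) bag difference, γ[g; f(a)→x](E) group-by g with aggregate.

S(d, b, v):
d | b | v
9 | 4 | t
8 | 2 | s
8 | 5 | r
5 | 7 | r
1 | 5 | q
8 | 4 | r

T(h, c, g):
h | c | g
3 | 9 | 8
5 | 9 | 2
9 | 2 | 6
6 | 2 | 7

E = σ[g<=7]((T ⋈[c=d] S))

σ filters on g, owned by the left side.
E' = (σ[g<=7](T) ⋈[c=d] S)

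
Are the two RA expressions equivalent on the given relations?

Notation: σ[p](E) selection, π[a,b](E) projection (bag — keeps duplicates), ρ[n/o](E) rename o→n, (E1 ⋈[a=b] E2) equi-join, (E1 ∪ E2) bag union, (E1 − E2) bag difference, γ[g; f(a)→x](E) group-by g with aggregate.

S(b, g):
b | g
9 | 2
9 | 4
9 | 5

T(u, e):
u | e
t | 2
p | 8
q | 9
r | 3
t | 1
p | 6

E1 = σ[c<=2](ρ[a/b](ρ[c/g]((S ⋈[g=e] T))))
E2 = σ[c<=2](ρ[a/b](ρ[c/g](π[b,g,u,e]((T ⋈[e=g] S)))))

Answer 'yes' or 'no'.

E1 per-node cardinality:
  S → 3
  T → 6
  (S ⋈[g=e] T) → 1
  ρ[c/g]((S ⋈[g=e] T)) → 1
  ρ[a/b](ρ[c/g]((S ⋈[g=e] T))) → 1
  σ[c<=2](ρ[a/b](ρ[c/g]((S ⋈[g=e] T)))) → 1
E2 per-node cardinality:
  T → 6
  S → 3
  (T ⋈[e=g] S) → 1
  π[b,g,u,e]((T ⋈[e=g] S)) → 1
  ρ[c/g](π[b,g,u,e]((T ⋈[e=g] S))) → 1
  ρ[a/b](ρ[c/g](π[b,g,u,e]((T ⋈[e=g] S)))) → 1
  σ[c<=2](ρ[a/b](ρ[c/g](π[b,g,u,e]((T ⋈[e=g] S))))) → 1

E1 and E2 produce the same multiset:
a | c | u | e
9 | 2 | t | 2

yes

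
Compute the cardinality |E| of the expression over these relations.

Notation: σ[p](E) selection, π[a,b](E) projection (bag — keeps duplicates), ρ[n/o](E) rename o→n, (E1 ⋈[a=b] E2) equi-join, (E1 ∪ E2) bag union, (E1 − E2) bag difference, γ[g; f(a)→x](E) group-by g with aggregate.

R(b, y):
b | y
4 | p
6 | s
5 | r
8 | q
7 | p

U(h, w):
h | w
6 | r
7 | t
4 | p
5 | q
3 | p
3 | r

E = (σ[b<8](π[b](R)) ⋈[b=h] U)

Row counts bottom-up:
  R → 5
  π[b](R) → 5
  σ[b<8](π[b](R)) → 4
  U → 6
  (σ[b<8](π[b](R)) ⋈[b=h] U) → 4

|E| = 4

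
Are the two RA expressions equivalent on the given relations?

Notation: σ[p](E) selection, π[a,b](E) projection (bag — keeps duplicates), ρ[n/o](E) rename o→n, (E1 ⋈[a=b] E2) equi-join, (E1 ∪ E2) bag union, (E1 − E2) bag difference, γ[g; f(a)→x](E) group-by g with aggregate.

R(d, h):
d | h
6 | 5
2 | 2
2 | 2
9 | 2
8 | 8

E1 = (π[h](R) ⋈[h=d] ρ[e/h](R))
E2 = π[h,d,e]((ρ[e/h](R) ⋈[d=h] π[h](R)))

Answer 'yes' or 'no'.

E1 row counts bottom-up:
  R → 5
  π[h](R) → 5
  R → 5
  ρ[e/h](R) → 5
  (π[h](R) ⋈[h=d] ρ[e/h](R)) → 7
E2 row counts bottom-up:
  R → 5
  ρ[e/h](R) → 5
  R → 5
  π[h](R) → 5
  (ρ[e/h](R) ⋈[d=h] π[h](R)) → 7
  π[h,d,e]((ρ[e/h](R) ⋈[d=h] π[h](R))) → 7

E1 and E2 produce the same multiset:
h | d | e
2 | 2 | 2
2 | 2 | 2
2 | 2 | 2
2 | 2 | 2
2 | 2 | 2
2 | 2 | 2
8 | 8 | 8

yes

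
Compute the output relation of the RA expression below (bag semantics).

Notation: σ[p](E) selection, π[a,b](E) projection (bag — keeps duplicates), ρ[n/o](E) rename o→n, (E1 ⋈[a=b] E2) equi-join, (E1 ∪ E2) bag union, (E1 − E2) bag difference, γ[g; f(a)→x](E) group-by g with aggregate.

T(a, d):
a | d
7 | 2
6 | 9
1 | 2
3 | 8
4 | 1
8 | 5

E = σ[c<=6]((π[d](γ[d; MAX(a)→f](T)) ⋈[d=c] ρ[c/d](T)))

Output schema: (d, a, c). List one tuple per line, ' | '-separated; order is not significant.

Per-node cardinality:
  T → 6
  γ[d; MAX(a)→f](T) → 5
  π[d](γ[d; MAX(a)→f](T)) → 5
  T → 6
  ρ[c/d](T) → 6
  (π[d](γ[d; MAX(a)→f](T)) ⋈[d=c] ρ[c/d](T)) → 6
  σ[c<=6]((π[d](γ[d; MAX(a)→f](T)) ⋈[d=c] ρ[c/d](T))) → 4

== RESULT ==
d | a | c
1 | 4 | 1
2 | 1 | 2
2 | 7 | 2
5 | 8 | 5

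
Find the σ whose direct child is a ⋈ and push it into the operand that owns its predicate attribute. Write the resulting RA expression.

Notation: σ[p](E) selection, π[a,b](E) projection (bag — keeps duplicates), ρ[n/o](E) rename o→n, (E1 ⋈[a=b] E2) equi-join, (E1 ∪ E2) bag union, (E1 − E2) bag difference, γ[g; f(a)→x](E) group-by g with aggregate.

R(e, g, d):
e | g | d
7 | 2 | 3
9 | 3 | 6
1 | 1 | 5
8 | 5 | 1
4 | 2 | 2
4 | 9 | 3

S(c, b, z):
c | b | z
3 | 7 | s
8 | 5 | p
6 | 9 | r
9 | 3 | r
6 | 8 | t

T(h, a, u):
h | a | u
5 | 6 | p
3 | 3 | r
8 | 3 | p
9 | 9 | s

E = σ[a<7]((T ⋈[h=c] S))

σ filters on a, owned by the left side.
E' = (σ[a<7](T) ⋈[h=c] S)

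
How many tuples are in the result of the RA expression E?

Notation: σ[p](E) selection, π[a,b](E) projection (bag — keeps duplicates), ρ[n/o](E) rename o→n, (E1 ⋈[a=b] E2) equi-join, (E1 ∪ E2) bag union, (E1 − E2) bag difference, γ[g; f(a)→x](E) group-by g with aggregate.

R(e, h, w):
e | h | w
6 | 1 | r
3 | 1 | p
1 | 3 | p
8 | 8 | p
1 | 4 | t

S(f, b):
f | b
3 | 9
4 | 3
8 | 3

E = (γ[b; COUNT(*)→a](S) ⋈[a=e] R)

Subexpression sizes:
  S → 3
  γ[b; COUNT(*)→a](S) → 2
  R → 5
  (γ[b; COUNT(*)→a](S) ⋈[a=e] R) → 2

|E| = 2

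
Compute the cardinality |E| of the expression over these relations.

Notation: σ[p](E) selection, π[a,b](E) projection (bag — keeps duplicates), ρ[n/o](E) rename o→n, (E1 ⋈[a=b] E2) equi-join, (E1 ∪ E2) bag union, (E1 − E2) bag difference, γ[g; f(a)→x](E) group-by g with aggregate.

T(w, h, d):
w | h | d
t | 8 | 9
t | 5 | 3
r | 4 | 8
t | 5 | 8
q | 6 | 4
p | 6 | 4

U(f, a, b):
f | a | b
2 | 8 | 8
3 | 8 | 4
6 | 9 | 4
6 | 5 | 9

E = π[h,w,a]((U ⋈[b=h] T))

Stepwise |·|:
  U → 4
  T → 6
  (U ⋈[b=h] T) → 3
  π[h,w,a]((U ⋈[b=h] T)) → 3

|E| = 3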